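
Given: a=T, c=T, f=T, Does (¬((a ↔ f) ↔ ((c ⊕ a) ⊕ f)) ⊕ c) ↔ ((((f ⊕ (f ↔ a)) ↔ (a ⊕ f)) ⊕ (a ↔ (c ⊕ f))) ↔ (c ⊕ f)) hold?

F

a ↔ f = T ↔ T = T
c ⊕ a = T ⊕ T = F
(c ⊕ a) ⊕ f = F ⊕ T = T
(a ↔ f) ↔ ((c ⊕ a) ⊕ f) = T ↔ T = T
¬((a ↔ f) ↔ ((c ⊕ a) ⊕ f)) = ¬T = F
¬((a ↔ f) ↔ ((c ⊕ a) ⊕ f)) ⊕ c = F ⊕ T = T
f ↔ a = T ↔ T = T
f ⊕ (f ↔ a) = T ⊕ T = F
a ⊕ f = T ⊕ T = F
(f ⊕ (f ↔ a)) ↔ (a ⊕ f) = F ↔ F = T
c ⊕ f = T ⊕ T = F
a ↔ (c ⊕ f) = T ↔ F = F
((f ⊕ (f ↔ a)) ↔ (a ⊕ f)) ⊕ (a ↔ (c ⊕ f)) = T ⊕ F = T
c ⊕ f = T ⊕ T = F
(((f ⊕ (f ↔ a)) ↔ (a ⊕ f)) ⊕ (a ↔ (c ⊕ f))) ↔ (c ⊕ f) = T ↔ F = F
(¬((a ↔ f) ↔ ((c ⊕ a) ⊕ f)) ⊕ c) ↔ ((((f ⊕ (f ↔ a)) ↔ (a ⊕ f)) ⊕ (a ↔ (c ⊕ f))) ↔ (c ⊕ f)) = T ↔ F = F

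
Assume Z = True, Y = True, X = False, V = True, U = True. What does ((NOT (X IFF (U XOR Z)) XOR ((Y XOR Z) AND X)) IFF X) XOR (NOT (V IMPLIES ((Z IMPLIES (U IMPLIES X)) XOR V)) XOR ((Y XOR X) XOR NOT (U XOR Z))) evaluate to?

U XOR Z = True XOR True = False
X IFF (U XOR Z) = False IFF False = True
NOT (X IFF (U XOR Z)) = NOT True = False
Y XOR Z = True XOR True = False
(Y XOR Z) AND X = False AND False = False
NOT (X IFF (U XOR Z)) XOR ((Y XOR Z) AND X) = False XOR False = False
(NOT (X IFF (U XOR Z)) XOR ((Y XOR Z) AND X)) IFF X = False IFF False = True
U IMPLIES X = True IMPLIES False = False
Z IMPLIES (U IMPLIES X) = True IMPLIES False = False
(Z IMPLIES (U IMPLIES X)) XOR V = False XOR True = True
V IMPLIES ((Z IMPLIES (U IMPLIES X)) XOR V) = True IMPLIES True = True
NOT (V IMPLIES ((Z IMPLIES (U IMPLIES X)) XOR V)) = NOT True = False
Y XOR X = True XOR False = True
U XOR Z = True XOR True = False
NOT (U XOR Z) = NOT False = True
(Y XOR X) XOR NOT (U XOR Z) = True XOR True = False
NOT (V IMPLIES ((Z IMPLIES (U IMPLIES X)) XOR V)) XOR ((Y XOR X) XOR NOT (U XOR Z)) = False XOR False = False
((NOT (X IFF (U XOR Z)) XOR ((Y XOR Z) AND X)) IFF X) XOR (NOT (V IMPLIES ((Z IMPLIES (U IMPLIES X)) XOR V)) XOR ((Y XOR X) XOR NOT (U XOR Z))) = True XOR False = True

True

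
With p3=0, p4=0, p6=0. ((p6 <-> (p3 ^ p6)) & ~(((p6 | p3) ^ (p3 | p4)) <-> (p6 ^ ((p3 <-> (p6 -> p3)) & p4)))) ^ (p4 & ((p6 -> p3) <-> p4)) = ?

0

p3 ^ p6 = 0 ^ 0 = 0
p6 <-> (p3 ^ p6) = 0 <-> 0 = 1
p6 | p3 = 0 | 0 = 0
p3 | p4 = 0 | 0 = 0
(p6 | p3) ^ (p3 | p4) = 0 ^ 0 = 0
p6 -> p3 = 0 -> 0 = 1
p3 <-> (p6 -> p3) = 0 <-> 1 = 0
(p3 <-> (p6 -> p3)) & p4 = 0 & 0 = 0
p6 ^ ((p3 <-> (p6 -> p3)) & p4) = 0 ^ 0 = 0
((p6 | p3) ^ (p3 | p4)) <-> (p6 ^ ((p3 <-> (p6 -> p3)) & p4)) = 0 <-> 0 = 1
~(((p6 | p3) ^ (p3 | p4)) <-> (p6 ^ ((p3 <-> (p6 -> p3)) & p4))) = ~1 = 0
(p6 <-> (p3 ^ p6)) & ~(((p6 | p3) ^ (p3 | p4)) <-> (p6 ^ ((p3 <-> (p6 -> p3)) & p4))) = 1 & 0 = 0
p6 -> p3 = 0 -> 0 = 1
(p6 -> p3) <-> p4 = 1 <-> 0 = 0
p4 & ((p6 -> p3) <-> p4) = 0 & 0 = 0
((p6 <-> (p3 ^ p6)) & ~(((p6 | p3) ^ (p3 | p4)) <-> (p6 ^ ((p3 <-> (p6 -> p3)) & p4)))) ^ (p4 & ((p6 -> p3) <-> p4)) = 0 ^ 0 = 0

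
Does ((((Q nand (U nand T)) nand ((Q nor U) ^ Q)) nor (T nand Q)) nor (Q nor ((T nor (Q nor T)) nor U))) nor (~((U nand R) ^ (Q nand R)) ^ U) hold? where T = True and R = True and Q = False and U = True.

False

Substituting T=True, R=True, Q=False, U=True:
U nand T = True nand True = False
Q nand (U nand T) = False nand False = True
Q nor U = False nor True = False
(Q nor U) ^ Q = False ^ False = False
(Q nand (U nand T)) nand ((Q nor U) ^ Q) = True nand False = True
T nand Q = True nand False = True
((Q nand (U nand T)) nand ((Q nor U) ^ Q)) nor (T nand Q) = True nor True = False
Q nor T = False nor True = False
T nor (Q nor T) = True nor False = False
(T nor (Q nor T)) nor U = False nor True = False
Q nor ((T nor (Q nor T)) nor U) = False nor False = True
(((Q nand (U nand T)) nand ((Q nor U) ^ Q)) nor (T nand Q)) nor (Q nor ((T nor (Q nor T)) nor U)) = False nor True = False
U nand R = True nand True = False
Q nand R = False nand True = True
(U nand R) ^ (Q nand R) = False ^ True = True
~((U nand R) ^ (Q nand R)) = ~True = False
~((U nand R) ^ (Q nand R)) ^ U = False ^ True = True
((((Q nand (U nand T)) nand ((Q nor U) ^ Q)) nor (T nand Q)) nor (Q nor ((T nor (Q nor T)) nor U))) nor (~((U nand R) ^ (Q nand R)) ^ U) = False nor True = False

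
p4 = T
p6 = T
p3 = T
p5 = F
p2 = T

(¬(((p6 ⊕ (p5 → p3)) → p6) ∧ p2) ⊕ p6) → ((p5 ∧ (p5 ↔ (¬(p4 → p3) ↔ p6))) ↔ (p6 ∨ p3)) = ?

p5 → p3 = F → T = T
p6 ⊕ (p5 → p3) = T ⊕ T = F
(p6 ⊕ (p5 → p3)) → p6 = F → T = T
((p6 ⊕ (p5 → p3)) → p6) ∧ p2 = T ∧ T = T
¬(((p6 ⊕ (p5 → p3)) → p6) ∧ p2) = ¬T = F
¬(((p6 ⊕ (p5 → p3)) → p6) ∧ p2) ⊕ p6 = F ⊕ T = T
p4 → p3 = T → T = T
¬(p4 → p3) = ¬T = F
¬(p4 → p3) ↔ p6 = F ↔ T = F
p5 ↔ (¬(p4 → p3) ↔ p6) = F ↔ F = T
p5 ∧ (p5 ↔ (¬(p4 → p3) ↔ p6)) = F ∧ T = F
p6 ∨ p3 = T ∨ T = T
(p5 ∧ (p5 ↔ (¬(p4 → p3) ↔ p6))) ↔ (p6 ∨ p3) = F ↔ T = F
(¬(((p6 ⊕ (p5 → p3)) → p6) ∧ p2) ⊕ p6) → ((p5 ∧ (p5 ↔ (¬(p4 → p3) ↔ p6))) ↔ (p6 ∨ p3)) = T → F = F

F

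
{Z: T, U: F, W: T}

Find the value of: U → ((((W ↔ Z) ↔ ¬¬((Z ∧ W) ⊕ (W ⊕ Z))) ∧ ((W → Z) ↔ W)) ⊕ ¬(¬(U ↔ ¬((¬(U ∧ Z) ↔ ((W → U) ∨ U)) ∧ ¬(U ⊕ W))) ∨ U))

W ↔ Z = T ↔ T = T
Z ∧ W = T ∧ T = T
W ⊕ Z = T ⊕ T = F
(Z ∧ W) ⊕ (W ⊕ Z) = T ⊕ F = T
¬((Z ∧ W) ⊕ (W ⊕ Z)) = ¬T = F
¬¬((Z ∧ W) ⊕ (W ⊕ Z)) = ¬F = T
(W ↔ Z) ↔ ¬¬((Z ∧ W) ⊕ (W ⊕ Z)) = T ↔ T = T
W → Z = T → T = T
(W → Z) ↔ W = T ↔ T = T
((W ↔ Z) ↔ ¬¬((Z ∧ W) ⊕ (W ⊕ Z))) ∧ ((W → Z) ↔ W) = T ∧ T = T
U ∧ Z = F ∧ T = F
¬(U ∧ Z) = ¬F = T
W → U = T → F = F
(W → U) ∨ U = F ∨ F = F
¬(U ∧ Z) ↔ ((W → U) ∨ U) = T ↔ F = F
U ⊕ W = F ⊕ T = T
¬(U ⊕ W) = ¬T = F
(¬(U ∧ Z) ↔ ((W → U) ∨ U)) ∧ ¬(U ⊕ W) = F ∧ F = F
¬((¬(U ∧ Z) ↔ ((W → U) ∨ U)) ∧ ¬(U ⊕ W)) = ¬F = T
U ↔ ¬((¬(U ∧ Z) ↔ ((W → U) ∨ U)) ∧ ¬(U ⊕ W)) = F ↔ T = F
¬(U ↔ ¬((¬(U ∧ Z) ↔ ((W → U) ∨ U)) ∧ ¬(U ⊕ W))) = ¬F = T
¬(U ↔ ¬((¬(U ∧ Z) ↔ ((W → U) ∨ U)) ∧ ¬(U ⊕ W))) ∨ U = T ∨ F = T
¬(¬(U ↔ ¬((¬(U ∧ Z) ↔ ((W → U) ∨ U)) ∧ ¬(U ⊕ W))) ∨ U) = ¬T = F
(((W ↔ Z) ↔ ¬¬((Z ∧ W) ⊕ (W ⊕ Z))) ∧ ((W → Z) ↔ W)) ⊕ ¬(¬(U ↔ ¬((¬(U ∧ Z) ↔ ((W → U) ∨ U)) ∧ ¬(U ⊕ W))) ∨ U) = T ⊕ F = T
U → ((((W ↔ Z) ↔ ¬¬((Z ∧ W) ⊕ (W ⊕ Z))) ∧ ((W → Z) ↔ W)) ⊕ ¬(¬(U ↔ ¬((¬(U ∧ Z) ↔ ((W → U) ∨ U)) ∧ ¬(U ⊕ W))) ∨ U)) = F → T = T

T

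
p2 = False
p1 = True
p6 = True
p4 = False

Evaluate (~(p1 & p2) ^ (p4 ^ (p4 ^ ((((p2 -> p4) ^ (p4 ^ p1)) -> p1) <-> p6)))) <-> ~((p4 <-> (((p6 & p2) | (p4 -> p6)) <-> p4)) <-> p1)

p1 & p2 = True & False = False
~(p1 & p2) = ~False = True
p2 -> p4 = False -> False = True
p4 ^ p1 = False ^ True = True
(p2 -> p4) ^ (p4 ^ p1) = True ^ True = False
((p2 -> p4) ^ (p4 ^ p1)) -> p1 = False -> True = True
(((p2 -> p4) ^ (p4 ^ p1)) -> p1) <-> p6 = True <-> True = True
p4 ^ ((((p2 -> p4) ^ (p4 ^ p1)) -> p1) <-> p6) = False ^ True = True
p4 ^ (p4 ^ ((((p2 -> p4) ^ (p4 ^ p1)) -> p1) <-> p6)) = False ^ True = True
~(p1 & p2) ^ (p4 ^ (p4 ^ ((((p2 -> p4) ^ (p4 ^ p1)) -> p1) <-> p6))) = True ^ True = False
p6 & p2 = True & False = False
p4 -> p6 = False -> True = True
(p6 & p2) | (p4 -> p6) = False | True = True
((p6 & p2) | (p4 -> p6)) <-> p4 = True <-> False = False
p4 <-> (((p6 & p2) | (p4 -> p6)) <-> p4) = False <-> False = True
(p4 <-> (((p6 & p2) | (p4 -> p6)) <-> p4)) <-> p1 = True <-> True = True
~((p4 <-> (((p6 & p2) | (p4 -> p6)) <-> p4)) <-> p1) = ~True = False
(~(p1 & p2) ^ (p4 ^ (p4 ^ ((((p2 -> p4) ^ (p4 ^ p1)) -> p1) <-> p6)))) <-> ~((p4 <-> (((p6 & p2) | (p4 -> p6)) <-> p4)) <-> p1) = False <-> False = True

True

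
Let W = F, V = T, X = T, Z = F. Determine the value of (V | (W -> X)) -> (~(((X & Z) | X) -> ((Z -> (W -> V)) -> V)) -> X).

Substituting W=F, V=T, X=T, Z=F:
W -> X = F -> T = T
V | (W -> X) = T | T = T
X & Z = T & F = F
(X & Z) | X = F | T = T
W -> V = F -> T = T
Z -> (W -> V) = F -> T = T
(Z -> (W -> V)) -> V = T -> T = T
((X & Z) | X) -> ((Z -> (W -> V)) -> V) = T -> T = T
~(((X & Z) | X) -> ((Z -> (W -> V)) -> V)) = ~T = F
~(((X & Z) | X) -> ((Z -> (W -> V)) -> V)) -> X = F -> T = T
(V | (W -> X)) -> (~(((X & Z) | X) -> ((Z -> (W -> V)) -> V)) -> X) = T -> T = T

T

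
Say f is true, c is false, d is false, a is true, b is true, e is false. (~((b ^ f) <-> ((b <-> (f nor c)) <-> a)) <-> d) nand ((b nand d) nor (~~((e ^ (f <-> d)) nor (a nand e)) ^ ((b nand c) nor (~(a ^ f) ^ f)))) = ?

True

Substituting f=True, c=False, d=False, a=True, b=True, e=False:
b ^ f = True ^ True = False
f nor c = True nor False = False
b <-> (f nor c) = True <-> False = False
(b <-> (f nor c)) <-> a = False <-> True = False
(b ^ f) <-> ((b <-> (f nor c)) <-> a) = False <-> False = True
~((b ^ f) <-> ((b <-> (f nor c)) <-> a)) = ~True = False
~((b ^ f) <-> ((b <-> (f nor c)) <-> a)) <-> d = False <-> False = True
b nand d = True nand False = True
f <-> d = True <-> False = False
e ^ (f <-> d) = False ^ False = False
a nand e = True nand False = True
(e ^ (f <-> d)) nor (a nand e) = False nor True = False
~((e ^ (f <-> d)) nor (a nand e)) = ~False = True
~~((e ^ (f <-> d)) nor (a nand e)) = ~True = False
b nand c = True nand False = True
a ^ f = True ^ True = False
~(a ^ f) = ~False = True
~(a ^ f) ^ f = True ^ True = False
(b nand c) nor (~(a ^ f) ^ f) = True nor False = False
~~((e ^ (f <-> d)) nor (a nand e)) ^ ((b nand c) nor (~(a ^ f) ^ f)) = False ^ False = False
(b nand d) nor (~~((e ^ (f <-> d)) nor (a nand e)) ^ ((b nand c) nor (~(a ^ f) ^ f))) = True nor False = False
(~((b ^ f) <-> ((b <-> (f nor c)) <-> a)) <-> d) nand ((b nand d) nor (~~((e ^ (f <-> d)) nor (a nand e)) ^ ((b nand c) nor (~(a ^ f) ^ f)))) = True nand False = True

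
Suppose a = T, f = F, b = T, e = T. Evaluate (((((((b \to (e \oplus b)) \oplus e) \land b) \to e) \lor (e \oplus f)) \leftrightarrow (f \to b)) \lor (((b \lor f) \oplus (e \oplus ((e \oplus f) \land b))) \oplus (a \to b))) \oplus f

e \oplus b = T \oplus T = F
b \to (e \oplus b) = T \to F = F
(b \to (e \oplus b)) \oplus e = F \oplus T = T
((b \to (e \oplus b)) \oplus e) \land b = T \land T = T
(((b \to (e \oplus b)) \oplus e) \land b) \to e = T \to T = T
e \oplus f = T \oplus F = T
((((b \to (e \oplus b)) \oplus e) \land b) \to e) \lor (e \oplus f) = T \lor T = T
f \to b = F \to T = T
(((((b \to (e \oplus b)) \oplus e) \land b) \to e) \lor (e \oplus f)) \leftrightarrow (f \to b) = T \leftrightarrow T = T
b \lor f = T \lor F = T
e \oplus f = T \oplus F = T
(e \oplus f) \land b = T \land T = T
e \oplus ((e \oplus f) \land b) = T \oplus T = F
(b \lor f) \oplus (e \oplus ((e \oplus f) \land b)) = T \oplus F = T
a \to b = T \to T = T
((b \lor f) \oplus (e \oplus ((e \oplus f) \land b))) \oplus (a \to b) = T \oplus T = F
((((((b \to (e \oplus b)) \oplus e) \land b) \to e) \lor (e \oplus f)) \leftrightarrow (f \to b)) \lor (((b \lor f) \oplus (e \oplus ((e \oplus f) \land b))) \oplus (a \to b)) = T \lor F = T
(((((((b \to (e \oplus b)) \oplus e) \land b) \to e) \lor (e \oplus f)) \leftrightarrow (f \to b)) \lor (((b \lor f) \oplus (e \oplus ((e \oplus f) \land b))) \oplus (a \to b))) \oplus f = T \oplus F = T

T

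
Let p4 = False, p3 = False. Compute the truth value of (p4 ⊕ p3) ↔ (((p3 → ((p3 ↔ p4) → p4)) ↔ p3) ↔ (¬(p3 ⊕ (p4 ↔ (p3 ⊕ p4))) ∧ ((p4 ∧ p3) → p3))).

Substituting p4=False, p3=False:
p4 ⊕ p3 = False ⊕ False = False
p3 ↔ p4 = False ↔ False = True
(p3 ↔ p4) → p4 = True → False = False
p3 → ((p3 ↔ p4) → p4) = False → False = True
(p3 → ((p3 ↔ p4) → p4)) ↔ p3 = True ↔ False = False
p3 ⊕ p4 = False ⊕ False = False
p4 ↔ (p3 ⊕ p4) = False ↔ False = True
p3 ⊕ (p4 ↔ (p3 ⊕ p4)) = False ⊕ True = True
¬(p3 ⊕ (p4 ↔ (p3 ⊕ p4))) = ¬True = False
p4 ∧ p3 = False ∧ False = False
(p4 ∧ p3) → p3 = False → False = True
¬(p3 ⊕ (p4 ↔ (p3 ⊕ p4))) ∧ ((p4 ∧ p3) → p3) = False ∧ True = False
((p3 → ((p3 ↔ p4) → p4)) ↔ p3) ↔ (¬(p3 ⊕ (p4 ↔ (p3 ⊕ p4))) ∧ ((p4 ∧ p3) → p3)) = False ↔ False = True
(p4 ⊕ p3) ↔ (((p3 → ((p3 ↔ p4) → p4)) ↔ p3) ↔ (¬(p3 ⊕ (p4 ↔ (p3 ⊕ p4))) ∧ ((p4 ∧ p3) → p3))) = False ↔ True = False

False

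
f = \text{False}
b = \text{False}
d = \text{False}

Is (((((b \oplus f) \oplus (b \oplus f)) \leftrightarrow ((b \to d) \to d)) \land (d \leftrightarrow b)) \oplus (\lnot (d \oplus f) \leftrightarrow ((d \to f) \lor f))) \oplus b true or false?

b \oplus f = \text{False} \oplus \text{False} = \text{False}
b \oplus f = \text{False} \oplus \text{False} = \text{False}
(b \oplus f) \oplus (b \oplus f) = \text{False} \oplus \text{False} = \text{False}
b \to d = \text{False} \to \text{False} = \text{True}
(b \to d) \to d = \text{True} \to \text{False} = \text{False}
((b \oplus f) \oplus (b \oplus f)) \leftrightarrow ((b \to d) \to d) = \text{False} \leftrightarrow \text{False} = \text{True}
d \leftrightarrow b = \text{False} \leftrightarrow \text{False} = \text{True}
(((b \oplus f) \oplus (b \oplus f)) \leftrightarrow ((b \to d) \to d)) \land (d \leftrightarrow b) = \text{True} \land \text{True} = \text{True}
d \oplus f = \text{False} \oplus \text{False} = \text{False}
\lnot (d \oplus f) = \lnot \text{False} = \text{True}
d \to f = \text{False} \to \text{False} = \text{True}
(d \to f) \lor f = \text{True} \lor \text{False} = \text{True}
\lnot (d \oplus f) \leftrightarrow ((d \to f) \lor f) = \text{True} \leftrightarrow \text{True} = \text{True}
((((b \oplus f) \oplus (b \oplus f)) \leftrightarrow ((b \to d) \to d)) \land (d \leftrightarrow b)) \oplus (\lnot (d \oplus f) \leftrightarrow ((d \to f) \lor f)) = \text{True} \oplus \text{True} = \text{False}
(((((b \oplus f) \oplus (b \oplus f)) \leftrightarrow ((b \to d) \to d)) \land (d \leftrightarrow b)) \oplus (\lnot (d \oplus f) \leftrightarrow ((d \to f) \lor f))) \oplus b = \text{False} \oplus \text{False} = \text{False}

\text{False}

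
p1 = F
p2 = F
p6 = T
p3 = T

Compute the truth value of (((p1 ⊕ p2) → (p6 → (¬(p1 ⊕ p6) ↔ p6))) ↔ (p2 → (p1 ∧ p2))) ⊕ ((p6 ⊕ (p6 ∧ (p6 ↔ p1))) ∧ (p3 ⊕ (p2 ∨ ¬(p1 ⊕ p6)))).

Substituting p1=F, p2=F, p6=T, p3=T:
p1 ⊕ p2 = F ⊕ F = F
p1 ⊕ p6 = F ⊕ T = T
¬(p1 ⊕ p6) = ¬T = F
¬(p1 ⊕ p6) ↔ p6 = F ↔ T = F
p6 → (¬(p1 ⊕ p6) ↔ p6) = T → F = F
(p1 ⊕ p2) → (p6 → (¬(p1 ⊕ p6) ↔ p6)) = F → F = T
p1 ∧ p2 = F ∧ F = F
p2 → (p1 ∧ p2) = F → F = T
((p1 ⊕ p2) → (p6 → (¬(p1 ⊕ p6) ↔ p6))) ↔ (p2 → (p1 ∧ p2)) = T ↔ T = T
p6 ↔ p1 = T ↔ F = F
p6 ∧ (p6 ↔ p1) = T ∧ F = F
p6 ⊕ (p6 ∧ (p6 ↔ p1)) = T ⊕ F = T
p1 ⊕ p6 = F ⊕ T = T
¬(p1 ⊕ p6) = ¬T = F
p2 ∨ ¬(p1 ⊕ p6) = F ∨ F = F
p3 ⊕ (p2 ∨ ¬(p1 ⊕ p6)) = T ⊕ F = T
(p6 ⊕ (p6 ∧ (p6 ↔ p1))) ∧ (p3 ⊕ (p2 ∨ ¬(p1 ⊕ p6))) = T ∧ T = T
(((p1 ⊕ p2) → (p6 → (¬(p1 ⊕ p6) ↔ p6))) ↔ (p2 → (p1 ∧ p2))) ⊕ ((p6 ⊕ (p6 ∧ (p6 ↔ p1))) ∧ (p3 ⊕ (p2 ∨ ¬(p1 ⊕ p6)))) = T ⊕ T = F

F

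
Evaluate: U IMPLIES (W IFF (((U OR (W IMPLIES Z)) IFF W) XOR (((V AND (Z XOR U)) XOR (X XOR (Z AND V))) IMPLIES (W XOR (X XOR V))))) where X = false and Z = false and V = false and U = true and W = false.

W IMPLIES Z = false IMPLIES false = true
U OR (W IMPLIES Z) = true OR true = true
(U OR (W IMPLIES Z)) IFF W = true IFF false = false
Z XOR U = false XOR true = true
V AND (Z XOR U) = false AND true = false
Z AND V = false AND false = false
X XOR (Z AND V) = false XOR false = false
(V AND (Z XOR U)) XOR (X XOR (Z AND V)) = false XOR false = false
X XOR V = false XOR false = false
W XOR (X XOR V) = false XOR false = false
((V AND (Z XOR U)) XOR (X XOR (Z AND V))) IMPLIES (W XOR (X XOR V)) = false IMPLIES false = true
((U OR (W IMPLIES Z)) IFF W) XOR (((V AND (Z XOR U)) XOR (X XOR (Z AND V))) IMPLIES (W XOR (X XOR V))) = false XOR true = true
W IFF (((U OR (W IMPLIES Z)) IFF W) XOR (((V AND (Z XOR U)) XOR (X XOR (Z AND V))) IMPLIES (W XOR (X XOR V)))) = false IFF true = false
U IMPLIES (W IFF (((U OR (W IMPLIES Z)) IFF W) XOR (((V AND (Z XOR U)) XOR (X XOR (Z AND V))) IMPLIES (W XOR (X XOR V))))) = true IMPLIES false = false

false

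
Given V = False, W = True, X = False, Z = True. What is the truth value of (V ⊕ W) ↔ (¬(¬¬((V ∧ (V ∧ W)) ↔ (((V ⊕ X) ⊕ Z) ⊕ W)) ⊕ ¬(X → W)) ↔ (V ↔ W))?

True

V ⊕ W = False ⊕ True = True
V ∧ W = False ∧ True = False
V ∧ (V ∧ W) = False ∧ False = False
V ⊕ X = False ⊕ False = False
(V ⊕ X) ⊕ Z = False ⊕ True = True
((V ⊕ X) ⊕ Z) ⊕ W = True ⊕ True = False
(V ∧ (V ∧ W)) ↔ (((V ⊕ X) ⊕ Z) ⊕ W) = False ↔ False = True
¬((V ∧ (V ∧ W)) ↔ (((V ⊕ X) ⊕ Z) ⊕ W)) = ¬True = False
¬¬((V ∧ (V ∧ W)) ↔ (((V ⊕ X) ⊕ Z) ⊕ W)) = ¬False = True
X → W = False → True = True
¬(X → W) = ¬True = False
¬¬((V ∧ (V ∧ W)) ↔ (((V ⊕ X) ⊕ Z) ⊕ W)) ⊕ ¬(X → W) = True ⊕ False = True
¬(¬¬((V ∧ (V ∧ W)) ↔ (((V ⊕ X) ⊕ Z) ⊕ W)) ⊕ ¬(X → W)) = ¬True = False
V ↔ W = False ↔ True = False
¬(¬¬((V ∧ (V ∧ W)) ↔ (((V ⊕ X) ⊕ Z) ⊕ W)) ⊕ ¬(X → W)) ↔ (V ↔ W) = False ↔ False = True
(V ⊕ W) ↔ (¬(¬¬((V ∧ (V ∧ W)) ↔ (((V ⊕ X) ⊕ Z) ⊕ W)) ⊕ ¬(X → W)) ↔ (V ↔ W)) = True ↔ True = True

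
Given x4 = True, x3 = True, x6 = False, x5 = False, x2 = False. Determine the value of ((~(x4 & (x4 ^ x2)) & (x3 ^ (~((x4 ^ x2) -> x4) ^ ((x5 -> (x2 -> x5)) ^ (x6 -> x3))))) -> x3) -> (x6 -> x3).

x4 ^ x2 = True ^ False = True
x4 & (x4 ^ x2) = True & True = True
~(x4 & (x4 ^ x2)) = ~True = False
x4 ^ x2 = True ^ False = True
(x4 ^ x2) -> x4 = True -> True = True
~((x4 ^ x2) -> x4) = ~True = False
x2 -> x5 = False -> False = True
x5 -> (x2 -> x5) = False -> True = True
x6 -> x3 = False -> True = True
(x5 -> (x2 -> x5)) ^ (x6 -> x3) = True ^ True = False
~((x4 ^ x2) -> x4) ^ ((x5 -> (x2 -> x5)) ^ (x6 -> x3)) = False ^ False = False
x3 ^ (~((x4 ^ x2) -> x4) ^ ((x5 -> (x2 -> x5)) ^ (x6 -> x3))) = True ^ False = True
~(x4 & (x4 ^ x2)) & (x3 ^ (~((x4 ^ x2) -> x4) ^ ((x5 -> (x2 -> x5)) ^ (x6 -> x3)))) = False & True = False
(~(x4 & (x4 ^ x2)) & (x3 ^ (~((x4 ^ x2) -> x4) ^ ((x5 -> (x2 -> x5)) ^ (x6 -> x3))))) -> x3 = False -> True = True
x6 -> x3 = False -> True = True
((~(x4 & (x4 ^ x2)) & (x3 ^ (~((x4 ^ x2) -> x4) ^ ((x5 -> (x2 -> x5)) ^ (x6 -> x3))))) -> x3) -> (x6 -> x3) = True -> True = True

True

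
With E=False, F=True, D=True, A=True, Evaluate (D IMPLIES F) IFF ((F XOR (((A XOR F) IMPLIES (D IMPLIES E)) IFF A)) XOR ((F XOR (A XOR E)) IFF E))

True

D IMPLIES F = True IMPLIES True = True
A XOR F = True XOR True = False
D IMPLIES E = True IMPLIES False = False
(A XOR F) IMPLIES (D IMPLIES E) = False IMPLIES False = True
((A XOR F) IMPLIES (D IMPLIES E)) IFF A = True IFF True = True
F XOR (((A XOR F) IMPLIES (D IMPLIES E)) IFF A) = True XOR True = False
A XOR E = True XOR False = True
F XOR (A XOR E) = True XOR True = False
(F XOR (A XOR E)) IFF E = False IFF False = True
(F XOR (((A XOR F) IMPLIES (D IMPLIES E)) IFF A)) XOR ((F XOR (A XOR E)) IFF E) = False XOR True = True
(D IMPLIES F) IFF ((F XOR (((A XOR F) IMPLIES (D IMPLIES E)) IFF A)) XOR ((F XOR (A XOR E)) IFF E)) = True IFF True = True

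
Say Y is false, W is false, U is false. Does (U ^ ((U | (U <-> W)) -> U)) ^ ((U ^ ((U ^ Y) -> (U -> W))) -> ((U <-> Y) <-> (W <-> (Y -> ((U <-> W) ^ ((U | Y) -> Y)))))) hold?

F

Substituting Y=F, W=F, U=F:
U <-> W = F <-> F = T
U | (U <-> W) = F | T = T
(U | (U <-> W)) -> U = T -> F = F
U ^ ((U | (U <-> W)) -> U) = F ^ F = F
U ^ Y = F ^ F = F
U -> W = F -> F = T
(U ^ Y) -> (U -> W) = F -> T = T
U ^ ((U ^ Y) -> (U -> W)) = F ^ T = T
U <-> Y = F <-> F = T
U <-> W = F <-> F = T
U | Y = F | F = F
(U | Y) -> Y = F -> F = T
(U <-> W) ^ ((U | Y) -> Y) = T ^ T = F
Y -> ((U <-> W) ^ ((U | Y) -> Y)) = F -> F = T
W <-> (Y -> ((U <-> W) ^ ((U | Y) -> Y))) = F <-> T = F
(U <-> Y) <-> (W <-> (Y -> ((U <-> W) ^ ((U | Y) -> Y)))) = T <-> F = F
(U ^ ((U ^ Y) -> (U -> W))) -> ((U <-> Y) <-> (W <-> (Y -> ((U <-> W) ^ ((U | Y) -> Y))))) = T -> F = F
(U ^ ((U | (U <-> W)) -> U)) ^ ((U ^ ((U ^ Y) -> (U -> W))) -> ((U <-> Y) <-> (W <-> (Y -> ((U <-> W) ^ ((U | Y) -> Y)))))) = F ^ F = F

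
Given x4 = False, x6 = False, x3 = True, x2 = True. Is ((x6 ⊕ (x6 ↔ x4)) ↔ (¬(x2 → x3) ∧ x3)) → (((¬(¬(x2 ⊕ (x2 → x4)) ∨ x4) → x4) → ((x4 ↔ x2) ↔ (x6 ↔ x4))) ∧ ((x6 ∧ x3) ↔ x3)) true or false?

x6 ↔ x4 = False ↔ False = True
x6 ⊕ (x6 ↔ x4) = False ⊕ True = True
x2 → x3 = True → True = True
¬(x2 → x3) = ¬True = False
¬(x2 → x3) ∧ x3 = False ∧ True = False
(x6 ⊕ (x6 ↔ x4)) ↔ (¬(x2 → x3) ∧ x3) = True ↔ False = False
x2 → x4 = True → False = False
x2 ⊕ (x2 → x4) = True ⊕ False = True
¬(x2 ⊕ (x2 → x4)) = ¬True = False
¬(x2 ⊕ (x2 → x4)) ∨ x4 = False ∨ False = False
¬(¬(x2 ⊕ (x2 → x4)) ∨ x4) = ¬False = True
¬(¬(x2 ⊕ (x2 → x4)) ∨ x4) → x4 = True → False = False
x4 ↔ x2 = False ↔ True = False
x6 ↔ x4 = False ↔ False = True
(x4 ↔ x2) ↔ (x6 ↔ x4) = False ↔ True = False
(¬(¬(x2 ⊕ (x2 → x4)) ∨ x4) → x4) → ((x4 ↔ x2) ↔ (x6 ↔ x4)) = False → False = True
x6 ∧ x3 = False ∧ True = False
(x6 ∧ x3) ↔ x3 = False ↔ True = False
((¬(¬(x2 ⊕ (x2 → x4)) ∨ x4) → x4) → ((x4 ↔ x2) ↔ (x6 ↔ x4))) ∧ ((x6 ∧ x3) ↔ x3) = True ∧ False = False
((x6 ⊕ (x6 ↔ x4)) ↔ (¬(x2 → x3) ∧ x3)) → (((¬(¬(x2 ⊕ (x2 → x4)) ∨ x4) → x4) → ((x4 ↔ x2) ↔ (x6 ↔ x4))) ∧ ((x6 ∧ x3) ↔ x3)) = False → False = True

True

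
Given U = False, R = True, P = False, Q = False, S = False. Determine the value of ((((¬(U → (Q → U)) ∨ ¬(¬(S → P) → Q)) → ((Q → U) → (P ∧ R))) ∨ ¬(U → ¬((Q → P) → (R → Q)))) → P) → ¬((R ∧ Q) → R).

True

Q → U = False → False = True
U → (Q → U) = False → True = True
¬(U → (Q → U)) = ¬True = False
S → P = False → False = True
¬(S → P) = ¬True = False
¬(S → P) → Q = False → False = True
¬(¬(S → P) → Q) = ¬True = False
¬(U → (Q → U)) ∨ ¬(¬(S → P) → Q) = False ∨ False = False
Q → U = False → False = True
P ∧ R = False ∧ True = False
(Q → U) → (P ∧ R) = True → False = False
(¬(U → (Q → U)) ∨ ¬(¬(S → P) → Q)) → ((Q → U) → (P ∧ R)) = False → False = True
Q → P = False → False = True
R → Q = True → False = False
(Q → P) → (R → Q) = True → False = False
¬((Q → P) → (R → Q)) = ¬False = True
U → ¬((Q → P) → (R → Q)) = False → True = True
¬(U → ¬((Q → P) → (R → Q))) = ¬True = False
((¬(U → (Q → U)) ∨ ¬(¬(S → P) → Q)) → ((Q → U) → (P ∧ R))) ∨ ¬(U → ¬((Q → P) → (R → Q))) = True ∨ False = True
(((¬(U → (Q → U)) ∨ ¬(¬(S → P) → Q)) → ((Q → U) → (P ∧ R))) ∨ ¬(U → ¬((Q → P) → (R → Q)))) → P = True → False = False
R ∧ Q = True ∧ False = False
(R ∧ Q) → R = False → True = True
¬((R ∧ Q) → R) = ¬True = False
((((¬(U → (Q → U)) ∨ ¬(¬(S → P) → Q)) → ((Q → U) → (P ∧ R))) ∨ ¬(U → ¬((Q → P) → (R → Q)))) → P) → ¬((R ∧ Q) → R) = False → False = True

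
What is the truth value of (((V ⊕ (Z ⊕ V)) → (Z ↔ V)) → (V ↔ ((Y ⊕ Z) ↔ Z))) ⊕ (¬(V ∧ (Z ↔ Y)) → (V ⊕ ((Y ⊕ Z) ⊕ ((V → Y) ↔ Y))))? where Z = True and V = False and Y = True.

Z ⊕ V = True ⊕ False = True
V ⊕ (Z ⊕ V) = False ⊕ True = True
Z ↔ V = True ↔ False = False
(V ⊕ (Z ⊕ V)) → (Z ↔ V) = True → False = False
Y ⊕ Z = True ⊕ True = False
(Y ⊕ Z) ↔ Z = False ↔ True = False
V ↔ ((Y ⊕ Z) ↔ Z) = False ↔ False = True
((V ⊕ (Z ⊕ V)) → (Z ↔ V)) → (V ↔ ((Y ⊕ Z) ↔ Z)) = False → True = True
Z ↔ Y = True ↔ True = True
V ∧ (Z ↔ Y) = False ∧ True = False
¬(V ∧ (Z ↔ Y)) = ¬False = True
Y ⊕ Z = True ⊕ True = False
V → Y = False → True = True
(V → Y) ↔ Y = True ↔ True = True
(Y ⊕ Z) ⊕ ((V → Y) ↔ Y) = False ⊕ True = True
V ⊕ ((Y ⊕ Z) ⊕ ((V → Y) ↔ Y)) = False ⊕ True = True
¬(V ∧ (Z ↔ Y)) → (V ⊕ ((Y ⊕ Z) ⊕ ((V → Y) ↔ Y))) = True → True = True
(((V ⊕ (Z ⊕ V)) → (Z ↔ V)) → (V ↔ ((Y ⊕ Z) ↔ Z))) ⊕ (¬(V ∧ (Z ↔ Y)) → (V ⊕ ((Y ⊕ Z) ⊕ ((V → Y) ↔ Y)))) = True ⊕ True = False

False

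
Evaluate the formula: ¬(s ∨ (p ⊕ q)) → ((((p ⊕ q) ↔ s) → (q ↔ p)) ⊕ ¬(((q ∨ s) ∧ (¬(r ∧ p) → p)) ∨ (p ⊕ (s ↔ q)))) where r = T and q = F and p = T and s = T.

T

p ⊕ q = T ⊕ F = T
s ∨ (p ⊕ q) = T ∨ T = T
¬(s ∨ (p ⊕ q)) = ¬T = F
p ⊕ q = T ⊕ F = T
(p ⊕ q) ↔ s = T ↔ T = T
q ↔ p = F ↔ T = F
((p ⊕ q) ↔ s) → (q ↔ p) = T → F = F
q ∨ s = F ∨ T = T
r ∧ p = T ∧ T = T
¬(r ∧ p) = ¬T = F
¬(r ∧ p) → p = F → T = T
(q ∨ s) ∧ (¬(r ∧ p) → p) = T ∧ T = T
s ↔ q = T ↔ F = F
p ⊕ (s ↔ q) = T ⊕ F = T
((q ∨ s) ∧ (¬(r ∧ p) → p)) ∨ (p ⊕ (s ↔ q)) = T ∨ T = T
¬(((q ∨ s) ∧ (¬(r ∧ p) → p)) ∨ (p ⊕ (s ↔ q))) = ¬T = F
(((p ⊕ q) ↔ s) → (q ↔ p)) ⊕ ¬(((q ∨ s) ∧ (¬(r ∧ p) → p)) ∨ (p ⊕ (s ↔ q))) = F ⊕ F = F
¬(s ∨ (p ⊕ q)) → ((((p ⊕ q) ↔ s) → (q ↔ p)) ⊕ ¬(((q ∨ s) ∧ (¬(r ∧ p) → p)) ∨ (p ⊕ (s ↔ q)))) = F → F = T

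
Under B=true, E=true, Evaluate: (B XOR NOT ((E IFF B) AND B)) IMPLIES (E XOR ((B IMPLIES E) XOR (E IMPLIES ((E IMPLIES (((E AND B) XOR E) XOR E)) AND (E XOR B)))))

false

E IFF B = true IFF true = true
(E IFF B) AND B = true AND true = true
NOT ((E IFF B) AND B) = NOT true = false
B XOR NOT ((E IFF B) AND B) = true XOR false = true
B IMPLIES E = true IMPLIES true = true
E AND B = true AND true = true
(E AND B) XOR E = true XOR true = false
((E AND B) XOR E) XOR E = false XOR true = true
E IMPLIES (((E AND B) XOR E) XOR E) = true IMPLIES true = true
E XOR B = true XOR true = false
(E IMPLIES (((E AND B) XOR E) XOR E)) AND (E XOR B) = true AND false = false
E IMPLIES ((E IMPLIES (((E AND B) XOR E) XOR E)) AND (E XOR B)) = true IMPLIES false = false
(B IMPLIES E) XOR (E IMPLIES ((E IMPLIES (((E AND B) XOR E) XOR E)) AND (E XOR B))) = true XOR false = true
E XOR ((B IMPLIES E) XOR (E IMPLIES ((E IMPLIES (((E AND B) XOR E) XOR E)) AND (E XOR B)))) = true XOR true = false
(B XOR NOT ((E IFF B) AND B)) IMPLIES (E XOR ((B IMPLIES E) XOR (E IMPLIES ((E IMPLIES (((E AND B) XOR E) XOR E)) AND (E XOR B))))) = true IMPLIES false = false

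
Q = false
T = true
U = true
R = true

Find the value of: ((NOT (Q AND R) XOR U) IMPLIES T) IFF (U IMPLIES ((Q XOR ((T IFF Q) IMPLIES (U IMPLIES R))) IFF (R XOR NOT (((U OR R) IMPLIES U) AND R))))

true

Substituting Q=false, T=true, U=true, R=true:
Q AND R = false AND true = false
NOT (Q AND R) = NOT false = true
NOT (Q AND R) XOR U = true XOR true = false
(NOT (Q AND R) XOR U) IMPLIES T = false IMPLIES true = true
T IFF Q = true IFF false = false
U IMPLIES R = true IMPLIES true = true
(T IFF Q) IMPLIES (U IMPLIES R) = false IMPLIES true = true
Q XOR ((T IFF Q) IMPLIES (U IMPLIES R)) = false XOR true = true
U OR R = true OR true = true
(U OR R) IMPLIES U = true IMPLIES true = true
((U OR R) IMPLIES U) AND R = true AND true = true
NOT (((U OR R) IMPLIES U) AND R) = NOT true = false
R XOR NOT (((U OR R) IMPLIES U) AND R) = true XOR false = true
(Q XOR ((T IFF Q) IMPLIES (U IMPLIES R))) IFF (R XOR NOT (((U OR R) IMPLIES U) AND R)) = true IFF true = true
U IMPLIES ((Q XOR ((T IFF Q) IMPLIES (U IMPLIES R))) IFF (R XOR NOT (((U OR R) IMPLIES U) AND R))) = true IMPLIES true = true
((NOT (Q AND R) XOR U) IMPLIES T) IFF (U IMPLIES ((Q XOR ((T IFF Q) IMPLIES (U IMPLIES R))) IFF (R XOR NOT (((U OR R) IMPLIES U) AND R)))) = true IFF true = true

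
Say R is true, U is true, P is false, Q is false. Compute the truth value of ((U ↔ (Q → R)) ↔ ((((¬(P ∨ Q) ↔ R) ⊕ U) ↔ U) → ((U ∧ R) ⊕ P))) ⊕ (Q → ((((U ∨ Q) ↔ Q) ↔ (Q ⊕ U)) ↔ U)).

Substituting R=T, U=T, P=F, Q=F:
Q → R = F → T = T
U ↔ (Q → R) = T ↔ T = T
P ∨ Q = F ∨ F = F
¬(P ∨ Q) = ¬F = T
¬(P ∨ Q) ↔ R = T ↔ T = T
(¬(P ∨ Q) ↔ R) ⊕ U = T ⊕ T = F
((¬(P ∨ Q) ↔ R) ⊕ U) ↔ U = F ↔ T = F
U ∧ R = T ∧ T = T
(U ∧ R) ⊕ P = T ⊕ F = T
(((¬(P ∨ Q) ↔ R) ⊕ U) ↔ U) → ((U ∧ R) ⊕ P) = F → T = T
(U ↔ (Q → R)) ↔ ((((¬(P ∨ Q) ↔ R) ⊕ U) ↔ U) → ((U ∧ R) ⊕ P)) = T ↔ T = T
U ∨ Q = T ∨ F = T
(U ∨ Q) ↔ Q = T ↔ F = F
Q ⊕ U = F ⊕ T = T
((U ∨ Q) ↔ Q) ↔ (Q ⊕ U) = F ↔ T = F
(((U ∨ Q) ↔ Q) ↔ (Q ⊕ U)) ↔ U = F ↔ T = F
Q → ((((U ∨ Q) ↔ Q) ↔ (Q ⊕ U)) ↔ U) = F → F = T
((U ↔ (Q → R)) ↔ ((((¬(P ∨ Q) ↔ R) ⊕ U) ↔ U) → ((U ∧ R) ⊕ P))) ⊕ (Q → ((((U ∨ Q) ↔ Q) ↔ (Q ⊕ U)) ↔ U)) = T ⊕ T = F

F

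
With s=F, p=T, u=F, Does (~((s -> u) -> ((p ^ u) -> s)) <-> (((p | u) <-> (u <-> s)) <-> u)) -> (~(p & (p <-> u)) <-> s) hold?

s -> u = F -> F = T
p ^ u = T ^ F = T
(p ^ u) -> s = T -> F = F
(s -> u) -> ((p ^ u) -> s) = T -> F = F
~((s -> u) -> ((p ^ u) -> s)) = ~F = T
p | u = T | F = T
u <-> s = F <-> F = T
(p | u) <-> (u <-> s) = T <-> T = T
((p | u) <-> (u <-> s)) <-> u = T <-> F = F
~((s -> u) -> ((p ^ u) -> s)) <-> (((p | u) <-> (u <-> s)) <-> u) = T <-> F = F
p <-> u = T <-> F = F
p & (p <-> u) = T & F = F
~(p & (p <-> u)) = ~F = T
~(p & (p <-> u)) <-> s = T <-> F = F
(~((s -> u) -> ((p ^ u) -> s)) <-> (((p | u) <-> (u <-> s)) <-> u)) -> (~(p & (p <-> u)) <-> s) = F -> F = T

T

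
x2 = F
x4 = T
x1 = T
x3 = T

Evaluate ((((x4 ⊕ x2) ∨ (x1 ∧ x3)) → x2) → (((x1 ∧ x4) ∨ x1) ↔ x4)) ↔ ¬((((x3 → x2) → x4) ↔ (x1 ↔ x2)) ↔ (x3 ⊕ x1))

F

Substituting x2=F, x4=T, x1=T, x3=T:
x4 ⊕ x2 = T ⊕ F = T
x1 ∧ x3 = T ∧ T = T
(x4 ⊕ x2) ∨ (x1 ∧ x3) = T ∨ T = T
((x4 ⊕ x2) ∨ (x1 ∧ x3)) → x2 = T → F = F
x1 ∧ x4 = T ∧ T = T
(x1 ∧ x4) ∨ x1 = T ∨ T = T
((x1 ∧ x4) ∨ x1) ↔ x4 = T ↔ T = T
(((x4 ⊕ x2) ∨ (x1 ∧ x3)) → x2) → (((x1 ∧ x4) ∨ x1) ↔ x4) = F → T = T
x3 → x2 = T → F = F
(x3 → x2) → x4 = F → T = T
x1 ↔ x2 = T ↔ F = F
((x3 → x2) → x4) ↔ (x1 ↔ x2) = T ↔ F = F
x3 ⊕ x1 = T ⊕ T = F
(((x3 → x2) → x4) ↔ (x1 ↔ x2)) ↔ (x3 ⊕ x1) = F ↔ F = T
¬((((x3 → x2) → x4) ↔ (x1 ↔ x2)) ↔ (x3 ⊕ x1)) = ¬T = F
((((x4 ⊕ x2) ∨ (x1 ∧ x3)) → x2) → (((x1 ∧ x4) ∨ x1) ↔ x4)) ↔ ¬((((x3 → x2) → x4) ↔ (x1 ↔ x2)) ↔ (x3 ⊕ x1)) = T ↔ F = F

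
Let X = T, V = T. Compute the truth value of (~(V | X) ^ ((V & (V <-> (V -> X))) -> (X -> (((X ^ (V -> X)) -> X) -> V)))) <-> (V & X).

V | X = T | T = T
~(V | X) = ~T = F
V -> X = T -> T = T
V <-> (V -> X) = T <-> T = T
V & (V <-> (V -> X)) = T & T = T
V -> X = T -> T = T
X ^ (V -> X) = T ^ T = F
(X ^ (V -> X)) -> X = F -> T = T
((X ^ (V -> X)) -> X) -> V = T -> T = T
X -> (((X ^ (V -> X)) -> X) -> V) = T -> T = T
(V & (V <-> (V -> X))) -> (X -> (((X ^ (V -> X)) -> X) -> V)) = T -> T = T
~(V | X) ^ ((V & (V <-> (V -> X))) -> (X -> (((X ^ (V -> X)) -> X) -> V))) = F ^ T = T
V & X = T & T = T
(~(V | X) ^ ((V & (V <-> (V -> X))) -> (X -> (((X ^ (V -> X)) -> X) -> V)))) <-> (V & X) = T <-> T = T

T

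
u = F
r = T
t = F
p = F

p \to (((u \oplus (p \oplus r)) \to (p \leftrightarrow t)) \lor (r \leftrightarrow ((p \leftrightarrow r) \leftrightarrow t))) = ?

Substituting u=F, r=T, t=F, p=F:
p \oplus r = F \oplus T = T
u \oplus (p \oplus r) = F \oplus T = T
p \leftrightarrow t = F \leftrightarrow F = T
(u \oplus (p \oplus r)) \to (p \leftrightarrow t) = T \to T = T
p \leftrightarrow r = F \leftrightarrow T = F
(p \leftrightarrow r) \leftrightarrow t = F \leftrightarrow F = T
r \leftrightarrow ((p \leftrightarrow r) \leftrightarrow t) = T \leftrightarrow T = T
((u \oplus (p \oplus r)) \to (p \leftrightarrow t)) \lor (r \leftrightarrow ((p \leftrightarrow r) \leftrightarrow t)) = T \lor T = T
p \to (((u \oplus (p \oplus r)) \to (p \leftrightarrow t)) \lor (r \leftrightarrow ((p \leftrightarrow r) \leftrightarrow t))) = F \to T = T

T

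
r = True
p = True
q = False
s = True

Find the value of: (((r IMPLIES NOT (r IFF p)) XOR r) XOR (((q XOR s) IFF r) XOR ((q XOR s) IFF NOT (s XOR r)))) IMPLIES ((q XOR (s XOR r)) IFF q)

r IFF p = True IFF True = True
NOT (r IFF p) = NOT True = False
r IMPLIES NOT (r IFF p) = True IMPLIES False = False
(r IMPLIES NOT (r IFF p)) XOR r = False XOR True = True
q XOR s = False XOR True = True
(q XOR s) IFF r = True IFF True = True
q XOR s = False XOR True = True
s XOR r = True XOR True = False
NOT (s XOR r) = NOT False = True
(q XOR s) IFF NOT (s XOR r) = True IFF True = True
((q XOR s) IFF r) XOR ((q XOR s) IFF NOT (s XOR r)) = True XOR True = False
((r IMPLIES NOT (r IFF p)) XOR r) XOR (((q XOR s) IFF r) XOR ((q XOR s) IFF NOT (s XOR r))) = True XOR False = True
s XOR r = True XOR True = False
q XOR (s XOR r) = False XOR False = False
(q XOR (s XOR r)) IFF q = False IFF False = True
(((r IMPLIES NOT (r IFF p)) XOR r) XOR (((q XOR s) IFF r) XOR ((q XOR s) IFF NOT (s XOR r)))) IMPLIES ((q XOR (s XOR r)) IFF q) = True IMPLIES True = True

True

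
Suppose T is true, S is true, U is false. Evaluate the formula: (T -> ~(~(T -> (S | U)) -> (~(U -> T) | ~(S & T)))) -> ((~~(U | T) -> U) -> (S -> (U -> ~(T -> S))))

1

S | U = 1 | 0 = 1
T -> (S | U) = 1 -> 1 = 1
~(T -> (S | U)) = ~1 = 0
U -> T = 0 -> 1 = 1
~(U -> T) = ~1 = 0
S & T = 1 & 1 = 1
~(S & T) = ~1 = 0
~(U -> T) | ~(S & T) = 0 | 0 = 0
~(T -> (S | U)) -> (~(U -> T) | ~(S & T)) = 0 -> 0 = 1
~(~(T -> (S | U)) -> (~(U -> T) | ~(S & T))) = ~1 = 0
T -> ~(~(T -> (S | U)) -> (~(U -> T) | ~(S & T))) = 1 -> 0 = 0
U | T = 0 | 1 = 1
~(U | T) = ~1 = 0
~~(U | T) = ~0 = 1
~~(U | T) -> U = 1 -> 0 = 0
T -> S = 1 -> 1 = 1
~(T -> S) = ~1 = 0
U -> ~(T -> S) = 0 -> 0 = 1
S -> (U -> ~(T -> S)) = 1 -> 1 = 1
(~~(U | T) -> U) -> (S -> (U -> ~(T -> S))) = 0 -> 1 = 1
(T -> ~(~(T -> (S | U)) -> (~(U -> T) | ~(S & T)))) -> ((~~(U | T) -> U) -> (S -> (U -> ~(T -> S)))) = 0 -> 1 = 1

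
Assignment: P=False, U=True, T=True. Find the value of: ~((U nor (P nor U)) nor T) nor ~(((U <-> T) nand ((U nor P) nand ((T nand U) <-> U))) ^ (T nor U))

Substituting P=False, U=True, T=True:
P nor U = False nor True = False
U nor (P nor U) = True nor False = False
(U nor (P nor U)) nor T = False nor True = False
~((U nor (P nor U)) nor T) = ~False = True
U <-> T = True <-> True = True
U nor P = True nor False = False
T nand U = True nand True = False
(T nand U) <-> U = False <-> True = False
(U nor P) nand ((T nand U) <-> U) = False nand False = True
(U <-> T) nand ((U nor P) nand ((T nand U) <-> U)) = True nand True = False
T nor U = True nor True = False
((U <-> T) nand ((U nor P) nand ((T nand U) <-> U))) ^ (T nor U) = False ^ False = False
~(((U <-> T) nand ((U nor P) nand ((T nand U) <-> U))) ^ (T nor U)) = ~False = True
~((U nor (P nor U)) nor T) nor ~(((U <-> T) nand ((U nor P) nand ((T nand U) <-> U))) ^ (T nor U)) = True nor True = False

False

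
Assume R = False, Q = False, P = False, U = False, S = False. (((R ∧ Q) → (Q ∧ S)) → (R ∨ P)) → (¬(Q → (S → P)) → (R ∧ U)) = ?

True

R ∧ Q = False ∧ False = False
Q ∧ S = False ∧ False = False
(R ∧ Q) → (Q ∧ S) = False → False = True
R ∨ P = False ∨ False = False
((R ∧ Q) → (Q ∧ S)) → (R ∨ P) = True → False = False
S → P = False → False = True
Q → (S → P) = False → True = True
¬(Q → (S → P)) = ¬True = False
R ∧ U = False ∧ False = False
¬(Q → (S → P)) → (R ∧ U) = False → False = True
(((R ∧ Q) → (Q ∧ S)) → (R ∨ P)) → (¬(Q → (S → P)) → (R ∧ U)) = False → True = True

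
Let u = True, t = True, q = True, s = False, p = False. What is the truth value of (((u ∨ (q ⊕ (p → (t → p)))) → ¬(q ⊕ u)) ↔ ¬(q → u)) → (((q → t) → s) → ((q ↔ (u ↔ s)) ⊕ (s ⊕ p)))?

t → p = True → False = False
p → (t → p) = False → False = True
q ⊕ (p → (t → p)) = True ⊕ True = False
u ∨ (q ⊕ (p → (t → p))) = True ∨ False = True
q ⊕ u = True ⊕ True = False
¬(q ⊕ u) = ¬False = True
(u ∨ (q ⊕ (p → (t → p)))) → ¬(q ⊕ u) = True → True = True
q → u = True → True = True
¬(q → u) = ¬True = False
((u ∨ (q ⊕ (p → (t → p)))) → ¬(q ⊕ u)) ↔ ¬(q → u) = True ↔ False = False
q → t = True → True = True
(q → t) → s = True → False = False
u ↔ s = True ↔ False = False
q ↔ (u ↔ s) = True ↔ False = False
s ⊕ p = False ⊕ False = False
(q ↔ (u ↔ s)) ⊕ (s ⊕ p) = False ⊕ False = False
((q → t) → s) → ((q ↔ (u ↔ s)) ⊕ (s ⊕ p)) = False → False = True
(((u ∨ (q ⊕ (p → (t → p)))) → ¬(q ⊕ u)) ↔ ¬(q → u)) → (((q → t) → s) → ((q ↔ (u ↔ s)) ⊕ (s ⊕ p))) = False → True = True

True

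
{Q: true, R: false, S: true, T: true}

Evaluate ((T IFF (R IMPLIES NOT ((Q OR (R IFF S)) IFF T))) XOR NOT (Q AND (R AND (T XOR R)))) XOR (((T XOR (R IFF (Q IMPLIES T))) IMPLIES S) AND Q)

true

Substituting Q=true, R=false, S=true, T=true:
R IFF S = false IFF true = false
Q OR (R IFF S) = true OR false = true
(Q OR (R IFF S)) IFF T = true IFF true = true
NOT ((Q OR (R IFF S)) IFF T) = NOT true = false
R IMPLIES NOT ((Q OR (R IFF S)) IFF T) = false IMPLIES false = true
T IFF (R IMPLIES NOT ((Q OR (R IFF S)) IFF T)) = true IFF true = true
T XOR R = true XOR false = true
R AND (T XOR R) = false AND true = false
Q AND (R AND (T XOR R)) = true AND false = false
NOT (Q AND (R AND (T XOR R))) = NOT false = true
(T IFF (R IMPLIES NOT ((Q OR (R IFF S)) IFF T))) XOR NOT (Q AND (R AND (T XOR R))) = true XOR true = false
Q IMPLIES T = true IMPLIES true = true
R IFF (Q IMPLIES T) = false IFF true = false
T XOR (R IFF (Q IMPLIES T)) = true XOR false = true
(T XOR (R IFF (Q IMPLIES T))) IMPLIES S = true IMPLIES true = true
((T XOR (R IFF (Q IMPLIES T))) IMPLIES S) AND Q = true AND true = true
((T IFF (R IMPLIES NOT ((Q OR (R IFF S)) IFF T))) XOR NOT (Q AND (R AND (T XOR R)))) XOR (((T XOR (R IFF (Q IMPLIES T))) IMPLIES S) AND Q) = false XOR true = true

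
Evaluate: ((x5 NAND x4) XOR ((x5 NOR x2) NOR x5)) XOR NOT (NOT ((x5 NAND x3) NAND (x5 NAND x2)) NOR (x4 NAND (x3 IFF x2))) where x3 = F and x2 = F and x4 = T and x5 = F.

F

x5 NAND x4 = F NAND T = T
x5 NOR x2 = F NOR F = T
(x5 NOR x2) NOR x5 = T NOR F = F
(x5 NAND x4) XOR ((x5 NOR x2) NOR x5) = T XOR F = T
x5 NAND x3 = F NAND F = T
x5 NAND x2 = F NAND F = T
(x5 NAND x3) NAND (x5 NAND x2) = T NAND T = F
NOT ((x5 NAND x3) NAND (x5 NAND x2)) = NOT F = T
x3 IFF x2 = F IFF F = T
x4 NAND (x3 IFF x2) = T NAND T = F
NOT ((x5 NAND x3) NAND (x5 NAND x2)) NOR (x4 NAND (x3 IFF x2)) = T NOR F = F
NOT (NOT ((x5 NAND x3) NAND (x5 NAND x2)) NOR (x4 NAND (x3 IFF x2))) = NOT F = T
((x5 NAND x4) XOR ((x5 NOR x2) NOR x5)) XOR NOT (NOT ((x5 NAND x3) NAND (x5 NAND x2)) NOR (x4 NAND (x3 IFF x2))) = T XOR T = F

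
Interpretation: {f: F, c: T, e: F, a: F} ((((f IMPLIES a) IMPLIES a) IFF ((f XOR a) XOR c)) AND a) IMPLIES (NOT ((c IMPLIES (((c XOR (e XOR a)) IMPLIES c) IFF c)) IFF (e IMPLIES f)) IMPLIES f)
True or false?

f IMPLIES a = F IMPLIES F = T
(f IMPLIES a) IMPLIES a = T IMPLIES F = F
f XOR a = F XOR F = F
(f XOR a) XOR c = F XOR T = T
((f IMPLIES a) IMPLIES a) IFF ((f XOR a) XOR c) = F IFF T = F
(((f IMPLIES a) IMPLIES a) IFF ((f XOR a) XOR c)) AND a = F AND F = F
e XOR a = F XOR F = F
c XOR (e XOR a) = T XOR F = T
(c XOR (e XOR a)) IMPLIES c = T IMPLIES T = T
((c XOR (e XOR a)) IMPLIES c) IFF c = T IFF T = T
c IMPLIES (((c XOR (e XOR a)) IMPLIES c) IFF c) = T IMPLIES T = T
e IMPLIES f = F IMPLIES F = T
(c IMPLIES (((c XOR (e XOR a)) IMPLIES c) IFF c)) IFF (e IMPLIES f) = T IFF T = T
NOT ((c IMPLIES (((c XOR (e XOR a)) IMPLIES c) IFF c)) IFF (e IMPLIES f)) = NOT T = F
NOT ((c IMPLIES (((c XOR (e XOR a)) IMPLIES c) IFF c)) IFF (e IMPLIES f)) IMPLIES f = F IMPLIES F = T
((((f IMPLIES a) IMPLIES a) IFF ((f XOR a) XOR c)) AND a) IMPLIES (NOT ((c IMPLIES (((c XOR (e XOR a)) IMPLIES c) IFF c)) IFF (e IMPLIES f)) IMPLIES f) = F IMPLIES T = T

T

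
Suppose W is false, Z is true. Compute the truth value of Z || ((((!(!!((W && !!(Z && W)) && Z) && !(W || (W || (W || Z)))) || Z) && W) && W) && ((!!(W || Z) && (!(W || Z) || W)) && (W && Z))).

Z && W = 1 && 0 = 0
!(Z && W) = !0 = 1
!!(Z && W) = !1 = 0
W && !!(Z && W) = 0 && 0 = 0
(W && !!(Z && W)) && Z = 0 && 1 = 0
!((W && !!(Z && W)) && Z) = !0 = 1
!!((W && !!(Z && W)) && Z) = !1 = 0
W || Z = 0 || 1 = 1
W || (W || Z) = 0 || 1 = 1
W || (W || (W || Z)) = 0 || 1 = 1
!(W || (W || (W || Z))) = !1 = 0
!!((W && !!(Z && W)) && Z) && !(W || (W || (W || Z))) = 0 && 0 = 0
!(!!((W && !!(Z && W)) && Z) && !(W || (W || (W || Z)))) = !0 = 1
!(!!((W && !!(Z && W)) && Z) && !(W || (W || (W || Z)))) || Z = 1 || 1 = 1
(!(!!((W && !!(Z && W)) && Z) && !(W || (W || (W || Z)))) || Z) && W = 1 && 0 = 0
((!(!!((W && !!(Z && W)) && Z) && !(W || (W || (W || Z)))) || Z) && W) && W = 0 && 0 = 0
W || Z = 0 || 1 = 1
!(W || Z) = !1 = 0
!!(W || Z) = !0 = 1
W || Z = 0 || 1 = 1
!(W || Z) = !1 = 0
!(W || Z) || W = 0 || 0 = 0
!!(W || Z) && (!(W || Z) || W) = 1 && 0 = 0
W && Z = 0 && 1 = 0
(!!(W || Z) && (!(W || Z) || W)) && (W && Z) = 0 && 0 = 0
(((!(!!((W && !!(Z && W)) && Z) && !(W || (W || (W || Z)))) || Z) && W) && W) && ((!!(W || Z) && (!(W || Z) || W)) && (W && Z)) = 0 && 0 = 0
Z || ((((!(!!((W && !!(Z && W)) && Z) && !(W || (W || (W || Z)))) || Z) && W) && W) && ((!!(W || Z) && (!(W || Z) || W)) && (W && Z))) = 1 || 0 = 1

1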